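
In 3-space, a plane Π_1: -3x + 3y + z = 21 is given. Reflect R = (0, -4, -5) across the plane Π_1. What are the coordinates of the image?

λ = (n·R − d)/|n|² = (-17 − 21)/19 = -2.
Reflection = R − 2λn = (0, -4, -5) − (-4)·(-3, 3, 1) = (-12, 8, -1).

(-12, 8, -1)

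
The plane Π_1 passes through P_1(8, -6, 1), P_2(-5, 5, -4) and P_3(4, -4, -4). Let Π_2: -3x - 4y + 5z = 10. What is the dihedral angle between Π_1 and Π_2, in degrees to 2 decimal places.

30.00

P_1P_2 = (-13, 11, -5), P_1P_3 = (-4, 2, -5); a normal to Π_1 is P_1P_2 × P_1P_3 = (-45, -45, 18).
Using P_1: Π_1 has equation -45x - 45y + 18z = -72.
cos θ = |n₁·n₂| / (|n₁||n₂|) = |405| / (√4374 · √50).
θ = arccos(0.86603) ≈ 30.00°.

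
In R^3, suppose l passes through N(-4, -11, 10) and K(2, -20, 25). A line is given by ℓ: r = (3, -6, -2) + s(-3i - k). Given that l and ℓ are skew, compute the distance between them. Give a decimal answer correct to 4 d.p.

3.9768

A direction vector for l is K − N = (6, -9, 15).
Common perpendicular direction n = (6, -9, 15) × (-3, 0, -1) = (9, -39, -27).
With w = (3, -6, -2) − (-4, -11, 10) = (7, 5, -12), w · n = 192.
Distance = |w · n| / |n| = |192| / √2331 ≈ 3.9768.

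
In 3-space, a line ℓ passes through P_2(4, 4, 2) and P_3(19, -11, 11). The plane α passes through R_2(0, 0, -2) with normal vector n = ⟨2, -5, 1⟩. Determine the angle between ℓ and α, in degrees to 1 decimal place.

A direction vector for ℓ is P_3 − P_2 = (15, -15, 9).
α: n·r = n·R_2 gives 2x - 5y + z = -2.
sin θ = |n·v| / (|n||v|) = |114| / (√30 · √531) = 0.90323.
θ ≈ 64.6°.

64.6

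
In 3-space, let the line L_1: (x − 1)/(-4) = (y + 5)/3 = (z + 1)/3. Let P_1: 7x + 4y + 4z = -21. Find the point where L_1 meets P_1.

L_1 has direction (-4, 3, 3) through (1, -5, -1).
Substitute r = (1, -5, -1) + t(-4, 3, 3) into the plane: -17 + (-4)t = -21, so t = 1.
Intersection: (1, -5, -1) + 1·(-4, 3, 3) = (-3, -2, 2).

(-3, -2, 2)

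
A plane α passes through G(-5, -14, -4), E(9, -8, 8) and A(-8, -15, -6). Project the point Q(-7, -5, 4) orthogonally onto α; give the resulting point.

(-7, -9, 6)

GE = (14, 6, 12), GA = (-3, -1, -2); a normal to α is GE × GA = (0, -8, 4).
Using G: α has equation -8y + 4z = 96.
Foot = Q − λn with λ = (n·Q − d)/|n|² = (56 − 96)/80 = -1/2.
Foot = (-7, -5, 4) − (-1/2)·(0, -8, 4) = (-7, -9, 6).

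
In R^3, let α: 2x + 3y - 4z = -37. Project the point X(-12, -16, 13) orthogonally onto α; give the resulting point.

(-6, -7, 1)

Foot = X − λn with λ = (n·X − d)/|n|² = (-124 − (-37))/29 = -3.
Foot = (-12, -16, 13) − (-3)·(2, 3, -4) = (-6, -7, 1).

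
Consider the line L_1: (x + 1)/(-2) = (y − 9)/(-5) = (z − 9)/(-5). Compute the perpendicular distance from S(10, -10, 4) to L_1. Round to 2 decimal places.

18.14

L_1 has direction (-2, -5, -5) through (-1, 9, 9).
Taking (-1, 9, 9) on L_1 with direction v = (-2, -5, -5): w = S − (-1, 9, 9) = (11, -19, -5), and w × v = (70, 65, -93).
Distance = |w × v| / |v| = √17774 / √54 ≈ 18.14.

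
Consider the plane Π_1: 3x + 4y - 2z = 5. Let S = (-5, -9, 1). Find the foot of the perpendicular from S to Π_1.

Foot = S − λn with λ = (n·S − d)/|n|² = (-53 − 5)/29 = -2.
Foot = (-5, -9, 1) − (-2)·(3, 4, -2) = (1, -1, -3).

(1, -1, -3)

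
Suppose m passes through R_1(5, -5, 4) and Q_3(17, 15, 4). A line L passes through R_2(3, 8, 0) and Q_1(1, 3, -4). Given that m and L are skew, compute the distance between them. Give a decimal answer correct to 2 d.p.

9.06

A direction vector for m is Q_3 − R_1 = (12, 20, 0).
A direction vector for L is Q_1 − R_2 = (-2, -5, -4).
Common perpendicular direction n = (12, 20, 0) × (-2, -5, -4) = (-80, 48, -20).
With w = (3, 8, 0) − (5, -5, 4) = (-2, 13, -4), w · n = 864.
Distance = |w · n| / |n| = |864| / √9104 ≈ 9.06.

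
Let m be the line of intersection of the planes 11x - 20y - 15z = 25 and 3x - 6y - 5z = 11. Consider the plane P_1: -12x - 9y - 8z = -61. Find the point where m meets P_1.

(5, 9, -10)

Direction of m: (11, -20, -15) × (3, -6, -5) = (10, 10, -6).
A point on m: solving the two plane equations with x = -5 gives (-5, -1, -4).
Substitute r = (-5, -1, -4) + t(10, 10, -6) into the plane: 101 + (-162)t = -61, so t = 1.
Intersection: (-5, -1, -4) + 1·(10, 10, -6) = (5, 9, -10).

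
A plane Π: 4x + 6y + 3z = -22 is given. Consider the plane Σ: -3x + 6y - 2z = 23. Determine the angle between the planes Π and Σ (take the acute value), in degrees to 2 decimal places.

70.78

cos θ = |n₁·n₂| / (|n₁||n₂|) = |18| / (√61 · √49).
θ = arccos(0.32924) ≈ 70.78°.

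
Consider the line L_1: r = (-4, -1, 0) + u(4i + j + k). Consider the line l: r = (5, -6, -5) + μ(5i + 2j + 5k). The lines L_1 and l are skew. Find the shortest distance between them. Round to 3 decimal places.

Common perpendicular direction n = (4, 1, 1) × (5, 2, 5) = (3, -15, 3).
With w = (5, -6, -5) − (-4, -1, 0) = (9, -5, -5), w · n = 87.
Distance = |w · n| / |n| = |87| / √243 ≈ 5.581.

5.581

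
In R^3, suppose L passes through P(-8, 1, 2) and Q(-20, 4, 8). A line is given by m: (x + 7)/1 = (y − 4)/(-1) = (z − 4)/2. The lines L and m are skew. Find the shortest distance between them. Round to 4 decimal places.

A direction vector for L is Q − P = (-12, 3, 6).
m has direction (1, -1, 2) through (-7, 4, 4).
Common perpendicular direction n = (-12, 3, 6) × (1, -1, 2) = (12, 30, 9).
With w = (-7, 4, 4) − (-8, 1, 2) = (1, 3, 2), w · n = 120.
Distance = |w · n| / |n| = |120| / √1125 ≈ 3.5777.

3.5777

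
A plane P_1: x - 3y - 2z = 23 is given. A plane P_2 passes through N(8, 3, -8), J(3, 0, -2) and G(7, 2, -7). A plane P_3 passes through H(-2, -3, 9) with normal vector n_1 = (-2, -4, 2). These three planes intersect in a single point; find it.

(-1, -8, 0)

NJ = (-5, -3, 6), NG = (-1, -1, 1); a normal to P_2 is NJ × NG = (3, -1, 2).
Using N: P_2 has equation 3x - y + 2z = 5.
P_3: n_1·r = n_1·H gives -2x - 4y + 2z = 34.
Solving the 3×3 linear system x - 3y - 2z = 23, 3x - y + 2z = 5, -2x - 4y + 2z = 34 (e.g. by elimination or Cramer's rule, determinant = 64) gives (-1, -8, 0).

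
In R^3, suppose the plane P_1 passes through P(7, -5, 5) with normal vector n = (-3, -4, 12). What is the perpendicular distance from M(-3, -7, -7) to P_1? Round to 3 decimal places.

8.154

P_1: n·r = n·P gives -3x - 4y + 12z = 59.
n·M − d = (-3)·(-3) + (-4)·(-7) + (12)·(-7) − 59 = -106; |n| = √169.
Distance = |-106| / √169 = 106/√169 ≈ 8.154.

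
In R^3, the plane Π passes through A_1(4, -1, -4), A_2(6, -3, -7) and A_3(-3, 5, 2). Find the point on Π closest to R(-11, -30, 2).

(7, -3, -4)

A_1A_2 = (2, -2, -3), A_1A_3 = (-7, 6, 6); a normal to Π is A_1A_2 × A_1A_3 = (6, 9, -2).
Using A_1: Π has equation 6x + 9y - 2z = 23.
Foot = R − λn with λ = (n·R − d)/|n|² = (-340 − 23)/121 = -3.
Foot = (-11, -30, 2) − (-3)·(6, 9, -2) = (7, -3, -4).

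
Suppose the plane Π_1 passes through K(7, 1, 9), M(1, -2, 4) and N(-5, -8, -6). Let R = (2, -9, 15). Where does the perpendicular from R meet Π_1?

KM = (-6, -3, -5), KN = (-12, -9, -15); a normal to Π_1 is KM × KN = (0, -30, 18).
Using K: Π_1 has equation -30y + 18z = 132.
Foot = R − λn with λ = (n·R − d)/|n|² = (540 − 132)/1224 = 1/3.
Foot = (2, -9, 15) − (1/3)·(0, -30, 18) = (2, 1, 9).

(2, 1, 9)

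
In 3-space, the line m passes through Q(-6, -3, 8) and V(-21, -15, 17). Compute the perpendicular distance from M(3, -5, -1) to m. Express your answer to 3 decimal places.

A direction vector for m is V − Q = (-15, -12, 9).
Taking (-6, -3, 8) on m with direction v = (-15, -12, 9): w = M − (-6, -3, 8) = (9, -2, -9), and w × v = (-126, 54, -138).
Distance = |w × v| / |v| = √37836 / √450 ≈ 9.170.

9.170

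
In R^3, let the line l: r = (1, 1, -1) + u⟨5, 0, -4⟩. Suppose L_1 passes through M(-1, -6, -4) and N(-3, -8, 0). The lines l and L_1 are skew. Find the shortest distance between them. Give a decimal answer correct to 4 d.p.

7.4074

A direction vector for L_1 is N − M = (-2, -2, 4).
Common perpendicular direction n = (5, 0, -4) × (-2, -2, 4) = (-8, -12, -10).
With w = (-1, -6, -4) − (1, 1, -1) = (-2, -7, -3), w · n = 130.
Distance = |w · n| / |n| = |130| / √308 ≈ 7.4074.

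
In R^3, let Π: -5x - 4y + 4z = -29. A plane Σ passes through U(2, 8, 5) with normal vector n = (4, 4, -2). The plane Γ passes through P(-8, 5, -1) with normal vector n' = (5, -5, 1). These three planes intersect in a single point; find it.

Σ: n·r = n·U gives 4x + 4y - 2z = 30.
Γ: n'·r = n'·P gives 5x - 5y + z = -66.
Solving the 3×3 linear system -5x - 4y + 4z = -29, 4x + 4y - 2z = 30, 5x - 5y + z = -66 (e.g. by elimination or Cramer's rule, determinant = -74) gives (-3, 10, -1).

(-3, 10, -1)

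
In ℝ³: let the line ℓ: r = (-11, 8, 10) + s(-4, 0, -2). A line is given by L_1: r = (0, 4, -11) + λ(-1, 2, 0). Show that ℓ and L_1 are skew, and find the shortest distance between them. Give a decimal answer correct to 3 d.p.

Common perpendicular direction n = (-4, 0, -2) × (-1, 2, 0) = (4, 2, -8).
With w = (0, 4, -11) − (-11, 8, 10) = (11, -4, -21), w · n = 204.
Since n ≠ 0 the lines are not parallel, and w · n = 204 ≠ 0 so they do not intersect; hence they are skew.
Distance = |w · n| / |n| = |204| / √84 ≈ 22.258.

22.258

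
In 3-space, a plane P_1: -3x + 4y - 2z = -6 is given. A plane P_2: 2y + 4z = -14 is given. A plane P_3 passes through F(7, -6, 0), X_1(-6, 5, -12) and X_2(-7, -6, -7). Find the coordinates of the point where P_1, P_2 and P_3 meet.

FX_1 = (-13, 11, -12), FX_2 = (-14, 0, -7); a normal to P_3 is FX_1 × FX_2 = (-77, 77, 154).
Using F: P_3 has equation -77x + 77y + 154z = -1001.
Solving the 3×3 linear system -3x + 4y - 2z = -6, 2y + 4z = -14, -77x + 77y + 154z = -1001 (e.g. by elimination or Cramer's rule, determinant = -1540) gives (6, 1, -4).

(6, 1, -4)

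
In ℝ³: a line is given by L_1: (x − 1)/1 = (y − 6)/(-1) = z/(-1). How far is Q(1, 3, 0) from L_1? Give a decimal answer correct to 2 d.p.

2.45

L_1 has direction (1, -1, -1) through (1, 6, 0).
Taking (1, 6, 0) on L_1 with direction v = (1, -1, -1): w = Q − (1, 6, 0) = (0, -3, 0), and w × v = (3, 0, 3).
Distance = |w × v| / |v| = √18 / √3 ≈ 2.45.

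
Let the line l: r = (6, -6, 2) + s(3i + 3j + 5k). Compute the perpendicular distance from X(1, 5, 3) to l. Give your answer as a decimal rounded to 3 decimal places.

11.606

Taking (6, -6, 2) on l with direction v = (3, 3, 5): w = X − (6, -6, 2) = (-5, 11, 1), and w × v = (52, 28, -48).
Distance = |w × v| / |v| = √5792 / √43 ≈ 11.606.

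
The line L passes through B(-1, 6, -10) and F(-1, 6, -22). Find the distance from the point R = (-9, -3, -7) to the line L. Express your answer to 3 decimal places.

12.042

A direction vector for L is F − B = (0, 0, -12).
Taking (-1, 6, -10) on L with direction v = (0, 0, -12): w = R − (-1, 6, -10) = (-8, -9, 3), and w × v = (108, -96, 0).
Distance = |w × v| / |v| = √20880 / √144 ≈ 12.042.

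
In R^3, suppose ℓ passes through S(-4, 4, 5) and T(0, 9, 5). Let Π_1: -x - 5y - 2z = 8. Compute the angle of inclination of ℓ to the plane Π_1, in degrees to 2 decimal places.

55.78

A direction vector for ℓ is T − S = (4, 5, 0).
sin θ = |n·v| / (|n||v|) = |-29| / (√30 · √41) = 0.82689.
θ ≈ 55.78°.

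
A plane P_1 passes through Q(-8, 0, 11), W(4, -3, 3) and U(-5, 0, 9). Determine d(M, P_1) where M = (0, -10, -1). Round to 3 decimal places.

QW = (12, -3, -8), QU = (3, 0, -2); a normal to P_1 is QW × QU = (6, 0, 9).
Using Q: P_1 has equation 6x + 9z = 51.
n·M − d = (6)·(0) + (0)·(-10) + (9)·(-1) − 51 = -60; |n| = √117.
Distance = |-60| / √117 = 60/√117 ≈ 5.547.

5.547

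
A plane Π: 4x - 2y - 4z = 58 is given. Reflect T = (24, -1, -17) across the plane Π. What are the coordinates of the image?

(0, 11, 7)

λ = (n·T − d)/|n|² = (166 − 58)/36 = 3.
Reflection = T − 2λn = (24, -1, -17) − 6·(4, -2, -4) = (0, 11, 7).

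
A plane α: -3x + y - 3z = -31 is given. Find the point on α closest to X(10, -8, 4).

Foot = X − λn with λ = (n·X − d)/|n|² = (-50 − (-31))/19 = -1.
Foot = (10, -8, 4) − (-1)·(-3, 1, -3) = (7, -7, 1).

(7, -7, 1)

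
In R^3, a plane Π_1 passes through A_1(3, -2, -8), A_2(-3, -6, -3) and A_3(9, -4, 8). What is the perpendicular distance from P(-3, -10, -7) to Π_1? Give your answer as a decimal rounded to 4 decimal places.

4.5720

A_1A_2 = (-6, -4, 5), A_1A_3 = (6, -2, 16); a normal to Π_1 is A_1A_2 × A_1A_3 = (-54, 126, 36).
Using A_1: Π_1 has equation -54x + 126y + 36z = -702.
n·P − d = (-54)·(-3) + (126)·(-10) + (36)·(-7) − (-702) = -648; |n| = √20088.
Distance = |-648| / √20088 = 648/√20088 ≈ 4.5720.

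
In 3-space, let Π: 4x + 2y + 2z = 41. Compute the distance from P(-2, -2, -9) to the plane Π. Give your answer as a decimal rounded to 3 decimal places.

n·P − d = (4)·(-2) + (2)·(-2) + (2)·(-9) − 41 = -71; |n| = √24.
Distance = |-71| / √24 = 71/√24 ≈ 14.493.

14.493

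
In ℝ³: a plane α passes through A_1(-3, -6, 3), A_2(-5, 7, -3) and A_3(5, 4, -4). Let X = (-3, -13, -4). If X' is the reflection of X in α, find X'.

(1, -5, 12)

A_1A_2 = (-2, 13, -6), A_1A_3 = (8, 10, -7); a normal to α is A_1A_2 × A_1A_3 = (-31, -62, -124).
Using A_1: α has equation -31x - 62y - 124z = 93.
λ = (n·X − d)/|n|² = (1395 − 93)/20181 = 2/31.
Reflection = X − 2λn = (-3, -13, -4) − (4/31)·(-31, -62, -124) = (1, -5, 12).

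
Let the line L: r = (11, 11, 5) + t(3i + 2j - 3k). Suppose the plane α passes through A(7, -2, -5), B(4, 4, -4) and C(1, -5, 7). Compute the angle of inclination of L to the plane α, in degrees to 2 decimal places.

AB = (-3, 6, 1), AC = (-6, -3, 12); a normal to α is AB × AC = (75, 30, 45).
Using A: α has equation 75x + 30y + 45z = 240.
sin θ = |n·v| / (|n||v|) = |150| / (√8550 · √22) = 0.34586.
θ ≈ 20.23°.

20.23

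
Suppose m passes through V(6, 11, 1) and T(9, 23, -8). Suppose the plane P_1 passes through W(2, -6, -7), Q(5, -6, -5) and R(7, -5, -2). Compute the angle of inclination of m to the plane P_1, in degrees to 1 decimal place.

80.5

A direction vector for m is T − V = (3, 12, -9).
WQ = (3, 0, 2), WR = (5, 1, 5); a normal to P_1 is WQ × WR = (-2, -5, 3).
Using W: P_1 has equation -2x - 5y + 3z = 5.
sin θ = |n·v| / (|n||v|) = |-93| / (√38 · √234) = 0.98624.
θ ≈ 80.5°.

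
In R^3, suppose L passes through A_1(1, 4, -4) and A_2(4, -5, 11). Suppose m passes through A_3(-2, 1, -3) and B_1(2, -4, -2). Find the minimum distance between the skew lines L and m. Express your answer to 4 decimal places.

3.8796

A direction vector for L is A_2 − A_1 = (3, -9, 15).
A direction vector for m is B_1 − A_3 = (4, -5, 1).
Common perpendicular direction n = (3, -9, 15) × (4, -5, 1) = (66, 57, 21).
With w = (-2, 1, -3) − (1, 4, -4) = (-3, -3, 1), w · n = -348.
Distance = |w · n| / |n| = |-348| / √8046 ≈ 3.8796.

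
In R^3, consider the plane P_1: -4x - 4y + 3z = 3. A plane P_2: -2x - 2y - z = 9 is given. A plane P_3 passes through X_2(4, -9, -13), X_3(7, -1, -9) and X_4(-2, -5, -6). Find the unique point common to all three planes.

(-2, -1, -3)

X_2X_3 = (3, 8, 4), X_2X_4 = (-6, 4, 7); a normal to P_3 is X_2X_3 × X_2X_4 = (40, -45, 60).
Using X_2: P_3 has equation 40x - 45y + 60z = -215.
Solving the 3×3 linear system -4x - 4y + 3z = 3, -2x - 2y - z = 9, 40x - 45y + 60z = -215 (e.g. by elimination or Cramer's rule, determinant = 850) gives (-2, -1, -3).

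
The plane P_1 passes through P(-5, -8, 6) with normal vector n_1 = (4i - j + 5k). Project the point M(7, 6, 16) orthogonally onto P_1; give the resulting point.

P_1: n_1·r = n_1·P gives 4x - y + 5z = 18.
Foot = M − λn with λ = (n·M − d)/|n|² = (102 − 18)/42 = 2.
Foot = (7, 6, 16) − 2·(4, -1, 5) = (-1, 8, 6).

(-1, 8, 6)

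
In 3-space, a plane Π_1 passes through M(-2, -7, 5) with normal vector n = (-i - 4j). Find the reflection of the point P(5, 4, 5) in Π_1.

Π_1: n·r = n·M gives -x - 4y = 30.
λ = (n·P − d)/|n|² = (-21 − 30)/17 = -3.
Reflection = P − 2λn = (5, 4, 5) − (-6)·(-1, -4, 0) = (-1, -20, 5).

(-1, -20, 5)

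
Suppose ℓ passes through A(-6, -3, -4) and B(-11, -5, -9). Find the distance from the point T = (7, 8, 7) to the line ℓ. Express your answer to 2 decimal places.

6.13

A direction vector for ℓ is B − A = (-5, -2, -5).
Taking (-6, -3, -4) on ℓ with direction v = (-5, -2, -5): w = T − (-6, -3, -4) = (13, 11, 11), and w × v = (-33, 10, 29).
Distance = |w × v| / |v| = √2030 / √54 ≈ 6.13.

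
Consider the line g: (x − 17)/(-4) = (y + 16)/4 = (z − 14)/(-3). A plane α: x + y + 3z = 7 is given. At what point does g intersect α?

g has direction (-4, 4, -3) through (17, -16, 14).
Substitute r = (17, -16, 14) + t(-4, 4, -3) into the plane: 43 + (-9)t = 7, so t = 4.
Intersection: (17, -16, 14) + 4·(-4, 4, -3) = (1, 0, 2).

(1, 0, 2)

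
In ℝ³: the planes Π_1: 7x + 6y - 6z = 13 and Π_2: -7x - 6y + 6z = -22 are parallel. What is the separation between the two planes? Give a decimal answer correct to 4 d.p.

0.8182

Rescale Π_2 by 1/(-1): 7x + 6y - 6z = 22. Then distance = |13 − 22| / √121 ≈ 0.8182.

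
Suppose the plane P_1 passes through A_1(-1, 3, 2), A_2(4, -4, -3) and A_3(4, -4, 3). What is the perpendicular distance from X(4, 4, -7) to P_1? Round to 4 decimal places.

4.6499

A_1A_2 = (5, -7, -5), A_1A_3 = (5, -7, 1); a normal to P_1 is A_1A_2 × A_1A_3 = (-42, -30, 0).
Using A_1: P_1 has equation -42x - 30y = -48.
n·X − d = (-42)·(4) + (-30)·(4) + (0)·(-7) − (-48) = -240; |n| = √2664.
Distance = |-240| / √2664 = 240/√2664 ≈ 4.6499.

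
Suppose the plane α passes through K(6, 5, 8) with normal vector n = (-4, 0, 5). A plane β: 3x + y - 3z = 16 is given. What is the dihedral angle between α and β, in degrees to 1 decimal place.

14.7

α: n·r = n·K gives -4x + 5z = 16.
cos θ = |n₁·n₂| / (|n₁||n₂|) = |-27| / (√41 · √19).
θ = arccos(0.96738) ≈ 14.7°.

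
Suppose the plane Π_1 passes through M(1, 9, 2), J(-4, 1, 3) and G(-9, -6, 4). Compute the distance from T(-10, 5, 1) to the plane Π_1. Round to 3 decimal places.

MJ = (-5, -8, 1), MG = (-10, -15, 2); a normal to Π_1 is MJ × MG = (-1, 0, -5).
Using M: Π_1 has equation -x - 5z = -11.
n·T − d = (-1)·(-10) + (0)·(5) + (-5)·(1) − (-11) = 16; |n| = √26.
Distance = |16| / √26 = 16/√26 ≈ 3.138.

3.138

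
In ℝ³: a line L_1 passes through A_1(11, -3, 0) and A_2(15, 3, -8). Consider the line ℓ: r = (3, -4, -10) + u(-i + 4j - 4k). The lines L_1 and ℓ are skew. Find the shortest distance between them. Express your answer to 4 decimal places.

9.1869

A direction vector for L_1 is A_2 − A_1 = (4, 6, -8).
Common perpendicular direction n = (4, 6, -8) × (-1, 4, -4) = (8, 24, 22).
With w = (3, -4, -10) − (11, -3, 0) = (-8, -1, -10), w · n = -308.
Distance = |w · n| / |n| = |-308| / √1124 ≈ 9.1869.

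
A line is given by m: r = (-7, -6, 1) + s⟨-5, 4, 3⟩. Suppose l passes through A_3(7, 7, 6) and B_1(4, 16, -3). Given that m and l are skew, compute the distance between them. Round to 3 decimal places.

19.586

A direction vector for l is B_1 − A_3 = (-3, 9, -9).
Common perpendicular direction n = (-5, 4, 3) × (-3, 9, -9) = (-63, -54, -33).
With w = (7, 7, 6) − (-7, -6, 1) = (14, 13, 5), w · n = -1749.
Distance = |w · n| / |n| = |-1749| / √7974 ≈ 19.586.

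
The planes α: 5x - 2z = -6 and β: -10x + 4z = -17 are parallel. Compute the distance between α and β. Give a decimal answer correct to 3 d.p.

Rescale β by 1/(-2): 5x - 2z = 17/2. Then distance = |-6 − (17/2)| / √29 ≈ 2.693.

2.693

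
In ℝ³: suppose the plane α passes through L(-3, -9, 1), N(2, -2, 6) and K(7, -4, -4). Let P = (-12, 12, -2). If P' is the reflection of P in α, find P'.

LN = (5, 7, 5), LK = (10, 5, -5); a normal to α is LN × LK = (-60, 75, -45).
Using L: α has equation -60x + 75y - 45z = -540.
λ = (n·P − d)/|n|² = (1710 − (-540))/11250 = 1/5.
Reflection = P − 2λn = (-12, 12, -2) − (2/5)·(-60, 75, -45) = (12, -18, 16).

(12, -18, 16)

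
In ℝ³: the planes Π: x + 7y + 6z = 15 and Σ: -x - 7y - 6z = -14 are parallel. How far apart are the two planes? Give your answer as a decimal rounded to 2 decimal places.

0.11

Rescale Σ by 1/(-1): x + 7y + 6z = 14. Then distance = |15 − 14| / √86 ≈ 0.11.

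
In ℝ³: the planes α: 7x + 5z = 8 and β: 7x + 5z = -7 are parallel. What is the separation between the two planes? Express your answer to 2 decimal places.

1.74

Same normal n = (7, 0, 5) with |n| = √74; distance = |8 − (-7)| / |n| = 15/√74 ≈ 1.74.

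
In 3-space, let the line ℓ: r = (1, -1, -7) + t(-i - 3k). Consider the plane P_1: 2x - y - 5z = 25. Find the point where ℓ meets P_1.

Substitute r = (1, -1, -7) + t(-1, 0, -3) into the plane: 38 + 13t = 25, so t = -1.
Intersection: (1, -1, -7) + (-1)·(-1, 0, -3) = (2, -1, -4).

(2, -1, -4)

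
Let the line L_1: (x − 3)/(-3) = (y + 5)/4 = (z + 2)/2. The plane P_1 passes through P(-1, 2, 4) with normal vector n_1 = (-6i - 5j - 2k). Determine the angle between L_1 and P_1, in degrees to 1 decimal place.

L_1 has direction (-3, 4, 2) through (3, -5, -2).
P_1: n_1·r = n_1·P gives -6x - 5y - 2z = -12.
sin θ = |n·v| / (|n||v|) = |-6| / (√65 · √29) = 0.13820.
θ ≈ 7.9°.

7.9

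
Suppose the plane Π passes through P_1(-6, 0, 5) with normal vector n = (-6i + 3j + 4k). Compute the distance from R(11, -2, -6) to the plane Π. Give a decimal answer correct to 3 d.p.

19.462

Π: n·r = n·P_1 gives -6x + 3y + 4z = 56.
n·R − d = (-6)·(11) + (3)·(-2) + (4)·(-6) − 56 = -152; |n| = √61.
Distance = |-152| / √61 = 152/√61 ≈ 19.462.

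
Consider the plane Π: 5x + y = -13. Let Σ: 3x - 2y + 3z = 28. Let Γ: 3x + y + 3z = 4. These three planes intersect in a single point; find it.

Solving the 3×3 linear system 5x + y = -13, 3x - 2y + 3z = 28, 3x + y + 3z = 4 (e.g. by elimination or Cramer's rule, determinant = -45) gives (-1, -8, 5).

(-1, -8, 5)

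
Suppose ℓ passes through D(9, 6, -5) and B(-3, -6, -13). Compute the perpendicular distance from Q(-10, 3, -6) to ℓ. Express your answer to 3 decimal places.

12.681

A direction vector for ℓ is B − D = (-12, -12, -8).
Taking (9, 6, -5) on ℓ with direction v = (-12, -12, -8): w = Q − (9, 6, -5) = (-19, -3, -1), and w × v = (12, -140, 192).
Distance = |w × v| / |v| = √56608 / √352 ≈ 12.681.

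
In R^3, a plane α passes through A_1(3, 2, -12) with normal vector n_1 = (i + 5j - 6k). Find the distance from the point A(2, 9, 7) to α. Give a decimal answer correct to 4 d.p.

α: n_1·r = n_1·A_1 gives x + 5y - 6z = 85.
n·A − d = (1)·(2) + (5)·(9) + (-6)·(7) − 85 = -80; |n| = √62.
Distance = |-80| / √62 = 80/√62 ≈ 10.1600.

10.1600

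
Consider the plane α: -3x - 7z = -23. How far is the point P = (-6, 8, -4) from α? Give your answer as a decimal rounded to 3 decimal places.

9.060

n·P − d = (-3)·(-6) + (0)·(8) + (-7)·(-4) − (-23) = 69; |n| = √58.
Distance = |69| / √58 = 69/√58 ≈ 9.060.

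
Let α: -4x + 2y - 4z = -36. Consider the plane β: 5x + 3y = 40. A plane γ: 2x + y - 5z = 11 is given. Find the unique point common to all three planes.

Solving the 3×3 linear system -4x + 2y - 4z = -36, 5x + 3y = 40, 2x + y - 5z = 11 (e.g. by elimination or Cramer's rule, determinant = 114) gives (8, 0, 1).

(8, 0, 1)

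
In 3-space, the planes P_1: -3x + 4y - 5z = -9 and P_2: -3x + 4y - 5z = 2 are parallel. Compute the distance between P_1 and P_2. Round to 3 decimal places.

1.556

Same normal n = (-3, 4, -5) with |n| = √50; distance = |-9 − 2| / |n| = 11/√50 ≈ 1.556.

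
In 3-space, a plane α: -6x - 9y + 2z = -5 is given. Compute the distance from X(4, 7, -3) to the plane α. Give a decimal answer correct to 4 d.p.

8.0000

n·X − d = (-6)·(4) + (-9)·(7) + (2)·(-3) − (-5) = -88; |n| = √121.
Distance = |-88| / √121 = 88/√121 ≈ 8.0000.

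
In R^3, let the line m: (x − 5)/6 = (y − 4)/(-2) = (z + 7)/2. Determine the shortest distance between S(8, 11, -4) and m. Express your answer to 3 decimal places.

m has direction (6, -2, 2) through (5, 4, -7).
Taking (5, 4, -7) on m with direction v = (6, -2, 2): w = S − (5, 4, -7) = (3, 7, 3), and w × v = (20, 12, -48).
Distance = |w × v| / |v| = √2848 / √44 ≈ 8.045.

8.045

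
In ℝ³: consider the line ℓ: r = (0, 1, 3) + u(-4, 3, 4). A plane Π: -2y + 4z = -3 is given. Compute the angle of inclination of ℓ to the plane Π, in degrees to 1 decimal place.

sin θ = |n·v| / (|n||v|) = |10| / (√20 · √41) = 0.34922.
θ ≈ 20.4°.

20.4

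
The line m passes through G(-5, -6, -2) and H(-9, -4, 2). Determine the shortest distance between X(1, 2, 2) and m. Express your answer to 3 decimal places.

10.687

A direction vector for m is H − G = (-4, 2, 4).
Taking (-5, -6, -2) on m with direction v = (-4, 2, 4): w = X − (-5, -6, -2) = (6, 8, 4), and w × v = (24, -40, 44).
Distance = |w × v| / |v| = √4112 / √36 ≈ 10.687.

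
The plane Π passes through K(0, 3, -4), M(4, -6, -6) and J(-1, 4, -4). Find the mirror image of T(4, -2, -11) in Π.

KM = (4, -9, -2), KJ = (-1, 1, 0); a normal to Π is KM × KJ = (2, 2, -5).
Using K: Π has equation 2x + 2y - 5z = 26.
λ = (n·T − d)/|n|² = (59 − 26)/33 = 1.
Reflection = T − 2λn = (4, -2, -11) − 2·(2, 2, -5) = (0, -6, -1).

(0, -6, -1)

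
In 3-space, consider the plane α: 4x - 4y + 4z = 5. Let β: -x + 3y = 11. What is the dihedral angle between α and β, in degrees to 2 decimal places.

43.09

cos θ = |n₁·n₂| / (|n₁||n₂|) = |-16| / (√48 · √10).
θ = arccos(0.73030) ≈ 43.09°.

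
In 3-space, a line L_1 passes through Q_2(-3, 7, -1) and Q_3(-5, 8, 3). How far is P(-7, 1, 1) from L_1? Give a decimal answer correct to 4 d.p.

7.1581

A direction vector for L_1 is Q_3 − Q_2 = (-2, 1, 4).
Taking (-3, 7, -1) on L_1 with direction v = (-2, 1, 4): w = P − (-3, 7, -1) = (-4, -6, 2), and w × v = (-26, 12, -16).
Distance = |w × v| / |v| = √1076 / √21 ≈ 7.1581.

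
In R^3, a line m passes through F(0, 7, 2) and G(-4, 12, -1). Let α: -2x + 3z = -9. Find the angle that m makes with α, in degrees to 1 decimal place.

2.2

A direction vector for m is G − F = (-4, 5, -3).
sin θ = |n·v| / (|n||v|) = |-1| / (√13 · √50) = 0.03922.
θ ≈ 2.2°.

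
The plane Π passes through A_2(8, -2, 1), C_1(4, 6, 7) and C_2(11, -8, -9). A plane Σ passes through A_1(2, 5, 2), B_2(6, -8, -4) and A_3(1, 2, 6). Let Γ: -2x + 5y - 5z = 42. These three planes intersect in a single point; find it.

A_2C_1 = (-4, 8, 6), A_2C_2 = (3, -6, -10); a normal to Π is A_2C_1 × A_2C_2 = (-44, -22, 0).
Using A_2: Π has equation -44x - 22y = -308.
A_1B_2 = (4, -13, -6), A_1A_3 = (-1, -3, 4); a normal to Σ is A_1B_2 × A_1A_3 = (-70, -10, -25).
Using A_1: Σ has equation -70x - 10y - 25z = -240.
Solving the 3×3 linear system -44x - 22y = -308, -70x - 10y - 25z = -240, -2x + 5y - 5z = 42 (e.g. by elimination or Cramer's rule, determinant = -1100) gives (4, 6, -4).

(4, 6, -4)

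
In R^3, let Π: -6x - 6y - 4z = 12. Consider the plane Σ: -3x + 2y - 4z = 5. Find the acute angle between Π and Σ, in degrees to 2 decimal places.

64.18

cos θ = |n₁·n₂| / (|n₁||n₂|) = |22| / (√88 · √29).
θ = arccos(0.43549) ≈ 64.18°.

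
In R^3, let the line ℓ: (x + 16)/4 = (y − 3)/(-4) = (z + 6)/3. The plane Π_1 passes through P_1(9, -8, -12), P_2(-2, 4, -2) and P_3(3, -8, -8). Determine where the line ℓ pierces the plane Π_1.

ℓ has direction (4, -4, 3) through (-16, 3, -6).
P_1P_2 = (-11, 12, 10), P_1P_3 = (-6, 0, 4); a normal to Π_1 is P_1P_2 × P_1P_3 = (48, -16, 72).
Using P_1: Π_1 has equation 48x - 16y + 72z = -304.
Substitute r = (-16, 3, -6) + t(4, -4, 3) into the plane: -1248 + 472t = -304, so t = 2.
Intersection: (-16, 3, -6) + 2·(4, -4, 3) = (-8, -5, 0).

(-8, -5, 0)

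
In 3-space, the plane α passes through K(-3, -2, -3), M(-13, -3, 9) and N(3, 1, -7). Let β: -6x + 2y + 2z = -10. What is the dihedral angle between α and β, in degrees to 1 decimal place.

KM = (-10, -1, 12), KN = (6, 3, -4); a normal to α is KM × KN = (-32, 32, -24).
Using K: α has equation -32x + 32y - 24z = 104.
cos θ = |n₁·n₂| / (|n₁||n₂|) = |208| / (√2624 · √44).
θ = arccos(0.61215) ≈ 52.3°.

52.3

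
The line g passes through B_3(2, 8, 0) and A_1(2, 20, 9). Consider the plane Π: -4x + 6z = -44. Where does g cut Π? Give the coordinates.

(2, 0, -6)

A direction vector for g is A_1 − B_3 = (0, 12, 9).
Substitute r = (2, 8, 0) + t(0, 12, 9) into the plane: -8 + 54t = -44, so t = -2/3.
Intersection: (2, 8, 0) + (-2/3)·(0, 12, 9) = (2, 0, -6).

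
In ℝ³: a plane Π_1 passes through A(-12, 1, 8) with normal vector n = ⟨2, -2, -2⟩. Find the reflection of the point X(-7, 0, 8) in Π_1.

Π_1: n·r = n·A gives 2x - 2y - 2z = -42.
λ = (n·X − d)/|n|² = (-30 − (-42))/12 = 1.
Reflection = X − 2λn = (-7, 0, 8) − 2·(2, -2, -2) = (-11, 4, 12).

(-11, 4, 12)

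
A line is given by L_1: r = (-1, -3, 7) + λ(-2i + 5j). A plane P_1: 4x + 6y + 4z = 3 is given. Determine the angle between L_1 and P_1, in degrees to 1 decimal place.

sin θ = |n·v| / (|n||v|) = |22| / (√68 · √29) = 0.49542.
θ ≈ 29.7°.

29.7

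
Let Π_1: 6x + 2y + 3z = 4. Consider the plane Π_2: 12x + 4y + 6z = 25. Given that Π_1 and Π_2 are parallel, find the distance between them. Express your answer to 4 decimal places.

1.2143

Rescale Π_2 by 1/2: 6x + 2y + 3z = 25/2. Then distance = |4 − (25/2)| / √49 ≈ 1.2143.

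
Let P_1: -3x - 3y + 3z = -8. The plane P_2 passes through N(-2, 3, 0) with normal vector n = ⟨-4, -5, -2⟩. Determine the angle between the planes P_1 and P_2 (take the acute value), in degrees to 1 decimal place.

P_2: n·r = n·N gives -4x - 5y - 2z = -7.
cos θ = |n₁·n₂| / (|n₁||n₂|) = |21| / (√27 · √45).
θ = arccos(0.60246) ≈ 53.0°.

53.0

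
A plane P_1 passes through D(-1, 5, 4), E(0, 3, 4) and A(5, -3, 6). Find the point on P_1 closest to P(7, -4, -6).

DE = (1, -2, 0), DA = (6, -8, 2); a normal to P_1 is DE × DA = (-4, -2, 4).
Using D: P_1 has equation -4x - 2y + 4z = 10.
Foot = P − λn with λ = (n·P − d)/|n|² = (-44 − 10)/36 = -3/2.
Foot = (7, -4, -6) − (-3/2)·(-4, -2, 4) = (1, -7, 0).

(1, -7, 0)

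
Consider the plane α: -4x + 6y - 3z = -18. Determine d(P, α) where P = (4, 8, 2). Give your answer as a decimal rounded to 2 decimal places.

5.63

n·P − d = (-4)·(4) + (6)·(8) + (-3)·(2) − (-18) = 44; |n| = √61.
Distance = |44| / √61 = 44/√61 ≈ 5.63.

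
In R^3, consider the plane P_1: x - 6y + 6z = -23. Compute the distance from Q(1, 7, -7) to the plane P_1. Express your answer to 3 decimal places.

7.022

n·Q − d = (1)·(1) + (-6)·(7) + (6)·(-7) − (-23) = -60; |n| = √73.
Distance = |-60| / √73 = 60/√73 ≈ 7.022.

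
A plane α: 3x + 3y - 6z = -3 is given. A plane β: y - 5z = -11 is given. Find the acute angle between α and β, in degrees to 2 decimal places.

28.27

cos θ = |n₁·n₂| / (|n₁||n₂|) = |33| / (√54 · √26).
θ = arccos(0.88070) ≈ 28.27°.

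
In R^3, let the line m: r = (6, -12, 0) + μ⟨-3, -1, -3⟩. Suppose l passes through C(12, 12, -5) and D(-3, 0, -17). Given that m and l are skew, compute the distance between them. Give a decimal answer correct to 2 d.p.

1.00

A direction vector for l is D − C = (-15, -12, -12).
Common perpendicular direction n = (-3, -1, -3) × (-15, -12, -12) = (-24, 9, 21).
With w = (12, 12, -5) − (6, -12, 0) = (6, 24, -5), w · n = -33.
Distance = |w · n| / |n| = |-33| / √1098 ≈ 1.00.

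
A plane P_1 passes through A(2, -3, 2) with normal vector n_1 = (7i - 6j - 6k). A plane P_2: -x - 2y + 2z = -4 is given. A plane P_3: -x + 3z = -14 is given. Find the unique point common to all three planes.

P_1: n_1·r = n_1·A gives 7x - 6y - 6z = 20.
Solving the 3×3 linear system 7x - 6y - 6z = 20, -x - 2y + 2z = -4, -x + 3z = -14 (e.g. by elimination or Cramer's rule, determinant = -36) gives (-4, -2, -6).

(-4, -2, -6)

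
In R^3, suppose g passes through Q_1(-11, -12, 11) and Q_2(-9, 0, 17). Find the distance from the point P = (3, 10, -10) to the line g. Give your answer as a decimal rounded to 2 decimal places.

A direction vector for g is Q_2 − Q_1 = (2, 12, 6).
Taking (-11, -12, 11) on g with direction v = (2, 12, 6): w = P − (-11, -12, 11) = (14, 22, -21), and w × v = (384, -126, 124).
Distance = |w × v| / |v| = √178708 / √184 ≈ 31.16.

31.16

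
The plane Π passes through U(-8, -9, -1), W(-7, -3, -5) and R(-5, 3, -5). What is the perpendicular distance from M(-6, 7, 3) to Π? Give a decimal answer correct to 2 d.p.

UW = (1, 6, -4), UR = (3, 12, -4); a normal to Π is UW × UR = (24, -8, -6).
Using U: Π has equation 24x - 8y - 6z = -114.
n·M − d = (24)·(-6) + (-8)·(7) + (-6)·(3) − (-114) = -104; |n| = √676.
Distance = |-104| / √676 = 104/√676 ≈ 4.00.

4.00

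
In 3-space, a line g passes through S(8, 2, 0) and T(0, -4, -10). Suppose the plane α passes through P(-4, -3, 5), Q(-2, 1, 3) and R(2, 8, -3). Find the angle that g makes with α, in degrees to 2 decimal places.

29.38

A direction vector for g is T − S = (-8, -6, -10).
PQ = (2, 4, -2), PR = (6, 11, -8); a normal to α is PQ × PR = (-10, 4, -2).
Using P: α has equation -10x + 4y - 2z = 18.
sin θ = |n·v| / (|n||v|) = |76| / (√120 · √200) = 0.49058.
θ ≈ 29.38°.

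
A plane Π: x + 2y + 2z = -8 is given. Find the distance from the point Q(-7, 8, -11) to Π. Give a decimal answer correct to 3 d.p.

n·Q − d = (1)·(-7) + (2)·(8) + (2)·(-11) − (-8) = -5; |n| = √9.
Distance = |-5| / √9 = 5/√9 ≈ 1.667.

1.667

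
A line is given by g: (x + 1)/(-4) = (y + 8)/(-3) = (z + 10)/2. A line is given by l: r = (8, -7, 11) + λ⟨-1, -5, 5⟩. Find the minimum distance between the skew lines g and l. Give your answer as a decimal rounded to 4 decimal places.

13.0648

g has direction (-4, -3, 2) through (-1, -8, -10).
Common perpendicular direction n = (-4, -3, 2) × (-1, -5, 5) = (-5, 18, 17).
With w = (8, -7, 11) − (-1, -8, -10) = (9, 1, 21), w · n = 330.
Distance = |w · n| / |n| = |330| / √638 ≈ 13.0648.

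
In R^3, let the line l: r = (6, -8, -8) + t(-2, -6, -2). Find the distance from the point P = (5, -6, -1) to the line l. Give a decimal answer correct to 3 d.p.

Taking (6, -8, -8) on l with direction v = (-2, -6, -2): w = P − (6, -8, -8) = (-1, 2, 7), and w × v = (38, -16, 10).
Distance = |w × v| / |v| = √1800 / √44 ≈ 6.396.

6.396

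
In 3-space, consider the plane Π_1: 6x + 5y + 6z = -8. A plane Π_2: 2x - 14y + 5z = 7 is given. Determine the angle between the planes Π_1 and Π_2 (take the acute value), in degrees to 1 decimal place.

79.1

cos θ = |n₁·n₂| / (|n₁||n₂|) = |-28| / (√97 · √225).
θ = arccos(0.18953) ≈ 79.1°.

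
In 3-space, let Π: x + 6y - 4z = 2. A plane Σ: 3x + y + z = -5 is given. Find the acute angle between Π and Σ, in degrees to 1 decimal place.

cos θ = |n₁·n₂| / (|n₁||n₂|) = |5| / (√53 · √11).
θ = arccos(0.20708) ≈ 78.0°.

78.0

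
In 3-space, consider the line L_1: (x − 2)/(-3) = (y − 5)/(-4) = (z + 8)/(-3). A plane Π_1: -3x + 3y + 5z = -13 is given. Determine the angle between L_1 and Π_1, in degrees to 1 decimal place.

L_1 has direction (-3, -4, -3) through (2, 5, -8).
sin θ = |n·v| / (|n||v|) = |-18| / (√43 · √34) = 0.47076.
θ ≈ 28.1°.

28.1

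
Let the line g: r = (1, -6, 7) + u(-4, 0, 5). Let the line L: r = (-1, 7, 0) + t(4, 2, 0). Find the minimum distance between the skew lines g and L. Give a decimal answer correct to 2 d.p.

Common perpendicular direction n = (-4, 0, 5) × (4, 2, 0) = (-10, 20, -8).
With w = (-1, 7, 0) − (1, -6, 7) = (-2, 13, -7), w · n = 336.
Distance = |w · n| / |n| = |336| / √564 ≈ 14.15.

14.15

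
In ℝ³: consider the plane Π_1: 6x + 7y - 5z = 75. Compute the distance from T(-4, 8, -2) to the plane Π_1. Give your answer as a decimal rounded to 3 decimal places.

3.146

n·T − d = (6)·(-4) + (7)·(8) + (-5)·(-2) − 75 = -33; |n| = √110.
Distance = |-33| / √110 = 33/√110 ≈ 3.146.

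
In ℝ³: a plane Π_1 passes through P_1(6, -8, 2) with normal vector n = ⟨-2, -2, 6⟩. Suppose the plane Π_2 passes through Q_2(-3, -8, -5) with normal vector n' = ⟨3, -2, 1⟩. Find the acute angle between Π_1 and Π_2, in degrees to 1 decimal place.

Π_1: n·r = n·P_1 gives -2x - 2y + 6z = 16.
Π_2: n'·r = n'·Q_2 gives 3x - 2y + z = 2.
cos θ = |n₁·n₂| / (|n₁||n₂|) = |4| / (√44 · √14).
θ = arccos(0.16116) ≈ 80.7°.

80.7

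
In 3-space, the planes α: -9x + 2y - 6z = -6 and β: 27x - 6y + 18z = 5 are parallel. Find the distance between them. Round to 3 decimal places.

0.394

Rescale β by 1/(-3): -9x + 2y - 6z = -5/3. Then distance = |-6 − (-5/3)| / √121 ≈ 0.394.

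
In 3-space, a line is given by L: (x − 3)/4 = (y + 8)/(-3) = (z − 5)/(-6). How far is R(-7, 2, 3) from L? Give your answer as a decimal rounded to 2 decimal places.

12.20

L has direction (4, -3, -6) through (3, -8, 5).
Taking (3, -8, 5) on L with direction v = (4, -3, -6): w = R − (3, -8, 5) = (-10, 10, -2), and w × v = (-66, -68, -10).
Distance = |w × v| / |v| = √9080 / √61 ≈ 12.20.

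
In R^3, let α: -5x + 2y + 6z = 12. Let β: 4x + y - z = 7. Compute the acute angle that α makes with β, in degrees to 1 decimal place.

45.4

cos θ = |n₁·n₂| / (|n₁||n₂|) = |-24| / (√65 · √18).
θ = arccos(0.70165) ≈ 45.4°.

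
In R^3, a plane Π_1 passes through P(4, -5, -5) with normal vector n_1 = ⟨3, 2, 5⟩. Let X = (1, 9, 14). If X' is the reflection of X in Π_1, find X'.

Π_1: n_1·r = n_1·P gives 3x + 2y + 5z = -23.
λ = (n·X − d)/|n|² = (91 − (-23))/38 = 3.
Reflection = X − 2λn = (1, 9, 14) − 6·(3, 2, 5) = (-17, -3, -16).

(-17, -3, -16)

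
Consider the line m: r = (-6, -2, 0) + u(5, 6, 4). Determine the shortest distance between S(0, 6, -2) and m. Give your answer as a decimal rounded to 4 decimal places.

6.3532

Taking (-6, -2, 0) on m with direction v = (5, 6, 4): w = S − (-6, -2, 0) = (6, 8, -2), and w × v = (44, -34, -4).
Distance = |w × v| / |v| = √3108 / √77 ≈ 6.3532.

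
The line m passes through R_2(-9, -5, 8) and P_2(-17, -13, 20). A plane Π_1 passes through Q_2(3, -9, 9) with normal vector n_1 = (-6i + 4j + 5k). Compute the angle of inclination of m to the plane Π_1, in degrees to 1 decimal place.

31.7

A direction vector for m is P_2 − R_2 = (-8, -8, 12).
Π_1: n_1·r = n_1·Q_2 gives -6x + 4y + 5z = -9.
sin θ = |n·v| / (|n||v|) = |76| / (√77 · √272) = 0.52515.
θ ≈ 31.7°.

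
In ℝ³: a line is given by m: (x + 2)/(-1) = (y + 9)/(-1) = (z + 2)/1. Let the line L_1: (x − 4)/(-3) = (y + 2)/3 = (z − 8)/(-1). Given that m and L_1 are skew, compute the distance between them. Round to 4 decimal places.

m has direction (-1, -1, 1) through (-2, -9, -2).
L_1 has direction (-3, 3, -1) through (4, -2, 8).
Common perpendicular direction n = (-1, -1, 1) × (-3, 3, -1) = (-2, -4, -6).
With w = (4, -2, 8) − (-2, -9, -2) = (6, 7, 10), w · n = -100.
Distance = |w · n| / |n| = |-100| / √56 ≈ 13.3631.

13.3631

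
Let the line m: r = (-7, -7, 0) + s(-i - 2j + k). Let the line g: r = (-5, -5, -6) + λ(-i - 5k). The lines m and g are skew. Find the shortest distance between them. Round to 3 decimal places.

1.690

Common perpendicular direction n = (-1, -2, 1) × (-1, 0, -5) = (10, -6, -2).
With w = (-5, -5, -6) − (-7, -7, 0) = (2, 2, -6), w · n = 20.
Distance = |w · n| / |n| = |20| / √140 ≈ 1.690.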